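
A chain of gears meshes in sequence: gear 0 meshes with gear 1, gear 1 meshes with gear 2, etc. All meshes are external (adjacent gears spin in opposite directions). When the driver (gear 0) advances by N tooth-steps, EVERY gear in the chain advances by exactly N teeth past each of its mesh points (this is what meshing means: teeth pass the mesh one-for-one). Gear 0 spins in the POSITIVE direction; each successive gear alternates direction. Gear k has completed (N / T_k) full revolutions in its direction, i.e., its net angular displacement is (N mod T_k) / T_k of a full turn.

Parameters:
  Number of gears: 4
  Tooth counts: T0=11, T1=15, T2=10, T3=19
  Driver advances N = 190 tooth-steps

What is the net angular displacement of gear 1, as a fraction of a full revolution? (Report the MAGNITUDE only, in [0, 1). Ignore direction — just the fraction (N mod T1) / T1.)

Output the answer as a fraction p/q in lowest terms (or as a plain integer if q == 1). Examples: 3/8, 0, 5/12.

Chain of 4 gears, tooth counts: [11, 15, 10, 19]
  gear 0: T0=11, direction=positive, advance = 190 mod 11 = 3 teeth = 3/11 turn
  gear 1: T1=15, direction=negative, advance = 190 mod 15 = 10 teeth = 10/15 turn
  gear 2: T2=10, direction=positive, advance = 190 mod 10 = 0 teeth = 0/10 turn
  gear 3: T3=19, direction=negative, advance = 190 mod 19 = 0 teeth = 0/19 turn
Gear 1: 190 mod 15 = 10
Fraction = 10 / 15 = 2/3 (gcd(10,15)=5) = 2/3

Answer: 2/3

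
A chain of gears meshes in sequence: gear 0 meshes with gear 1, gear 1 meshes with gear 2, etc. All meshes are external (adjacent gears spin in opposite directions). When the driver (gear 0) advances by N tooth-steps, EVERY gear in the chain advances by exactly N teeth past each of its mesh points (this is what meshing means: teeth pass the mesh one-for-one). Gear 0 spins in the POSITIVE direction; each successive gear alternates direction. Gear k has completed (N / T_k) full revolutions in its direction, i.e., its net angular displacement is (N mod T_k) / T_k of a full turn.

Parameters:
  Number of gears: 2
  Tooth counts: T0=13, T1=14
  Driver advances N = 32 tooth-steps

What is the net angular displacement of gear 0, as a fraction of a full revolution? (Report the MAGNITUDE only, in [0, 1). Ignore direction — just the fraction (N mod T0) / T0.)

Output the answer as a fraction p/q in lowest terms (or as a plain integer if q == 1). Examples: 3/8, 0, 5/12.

Chain of 2 gears, tooth counts: [13, 14]
  gear 0: T0=13, direction=positive, advance = 32 mod 13 = 6 teeth = 6/13 turn
  gear 1: T1=14, direction=negative, advance = 32 mod 14 = 4 teeth = 4/14 turn
Gear 0: 32 mod 13 = 6
Fraction = 6 / 13 = 6/13 (gcd(6,13)=1) = 6/13

Answer: 6/13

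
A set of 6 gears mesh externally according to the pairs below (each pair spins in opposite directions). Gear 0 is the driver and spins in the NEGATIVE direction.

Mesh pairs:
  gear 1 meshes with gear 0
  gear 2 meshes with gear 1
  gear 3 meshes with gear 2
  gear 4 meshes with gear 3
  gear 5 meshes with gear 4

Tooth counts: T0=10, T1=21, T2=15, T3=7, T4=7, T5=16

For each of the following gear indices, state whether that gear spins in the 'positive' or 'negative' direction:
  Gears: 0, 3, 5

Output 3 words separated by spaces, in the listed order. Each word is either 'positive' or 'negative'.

Answer: negative positive positive

Derivation:
Gear 0 (driver): negative (depth 0)
  gear 1: meshes with gear 0 -> depth 1 -> positive (opposite of gear 0)
  gear 2: meshes with gear 1 -> depth 2 -> negative (opposite of gear 1)
  gear 3: meshes with gear 2 -> depth 3 -> positive (opposite of gear 2)
  gear 4: meshes with gear 3 -> depth 4 -> negative (opposite of gear 3)
  gear 5: meshes with gear 4 -> depth 5 -> positive (opposite of gear 4)
Queried indices 0, 3, 5 -> negative, positive, positive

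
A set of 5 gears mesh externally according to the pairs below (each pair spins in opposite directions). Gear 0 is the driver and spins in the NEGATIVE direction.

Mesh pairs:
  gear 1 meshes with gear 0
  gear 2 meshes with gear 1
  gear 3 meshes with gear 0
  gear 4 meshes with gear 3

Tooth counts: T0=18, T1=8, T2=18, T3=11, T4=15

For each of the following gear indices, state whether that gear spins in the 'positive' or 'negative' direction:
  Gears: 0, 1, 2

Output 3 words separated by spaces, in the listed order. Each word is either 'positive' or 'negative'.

Gear 0 (driver): negative (depth 0)
  gear 1: meshes with gear 0 -> depth 1 -> positive (opposite of gear 0)
  gear 2: meshes with gear 1 -> depth 2 -> negative (opposite of gear 1)
  gear 3: meshes with gear 0 -> depth 1 -> positive (opposite of gear 0)
  gear 4: meshes with gear 3 -> depth 2 -> negative (opposite of gear 3)
Queried indices 0, 1, 2 -> negative, positive, negative

Answer: negative positive negative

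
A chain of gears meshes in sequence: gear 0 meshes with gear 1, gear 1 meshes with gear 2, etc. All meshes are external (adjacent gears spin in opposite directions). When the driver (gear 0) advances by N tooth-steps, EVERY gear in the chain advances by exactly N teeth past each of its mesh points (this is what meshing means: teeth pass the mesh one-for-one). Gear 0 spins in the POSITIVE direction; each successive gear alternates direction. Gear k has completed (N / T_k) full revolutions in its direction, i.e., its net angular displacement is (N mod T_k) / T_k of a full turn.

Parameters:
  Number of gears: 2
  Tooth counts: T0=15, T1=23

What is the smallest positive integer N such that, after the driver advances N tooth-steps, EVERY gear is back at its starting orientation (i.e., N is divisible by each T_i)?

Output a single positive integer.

Answer: 345

Derivation:
Gear k returns to start when N is a multiple of T_k.
All gears at start simultaneously when N is a common multiple of [15, 23]; the smallest such N is lcm(15, 23).
Start: lcm = T0 = 15
Fold in T1=23: gcd(15, 23) = 1; lcm(15, 23) = 15 * 23 / 1 = 345 / 1 = 345
Full cycle length = 345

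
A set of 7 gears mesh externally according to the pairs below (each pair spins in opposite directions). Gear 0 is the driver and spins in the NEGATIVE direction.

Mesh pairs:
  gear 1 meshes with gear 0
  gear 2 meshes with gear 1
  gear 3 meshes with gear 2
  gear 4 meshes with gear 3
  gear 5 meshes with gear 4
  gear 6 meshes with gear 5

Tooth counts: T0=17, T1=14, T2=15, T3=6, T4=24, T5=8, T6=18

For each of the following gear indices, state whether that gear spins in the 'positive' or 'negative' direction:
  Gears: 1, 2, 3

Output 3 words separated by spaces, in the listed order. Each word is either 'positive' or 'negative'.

Gear 0 (driver): negative (depth 0)
  gear 1: meshes with gear 0 -> depth 1 -> positive (opposite of gear 0)
  gear 2: meshes with gear 1 -> depth 2 -> negative (opposite of gear 1)
  gear 3: meshes with gear 2 -> depth 3 -> positive (opposite of gear 2)
  gear 4: meshes with gear 3 -> depth 4 -> negative (opposite of gear 3)
  gear 5: meshes with gear 4 -> depth 5 -> positive (opposite of gear 4)
  gear 6: meshes with gear 5 -> depth 6 -> negative (opposite of gear 5)
Queried indices 1, 2, 3 -> positive, negative, positive

Answer: positive negative positive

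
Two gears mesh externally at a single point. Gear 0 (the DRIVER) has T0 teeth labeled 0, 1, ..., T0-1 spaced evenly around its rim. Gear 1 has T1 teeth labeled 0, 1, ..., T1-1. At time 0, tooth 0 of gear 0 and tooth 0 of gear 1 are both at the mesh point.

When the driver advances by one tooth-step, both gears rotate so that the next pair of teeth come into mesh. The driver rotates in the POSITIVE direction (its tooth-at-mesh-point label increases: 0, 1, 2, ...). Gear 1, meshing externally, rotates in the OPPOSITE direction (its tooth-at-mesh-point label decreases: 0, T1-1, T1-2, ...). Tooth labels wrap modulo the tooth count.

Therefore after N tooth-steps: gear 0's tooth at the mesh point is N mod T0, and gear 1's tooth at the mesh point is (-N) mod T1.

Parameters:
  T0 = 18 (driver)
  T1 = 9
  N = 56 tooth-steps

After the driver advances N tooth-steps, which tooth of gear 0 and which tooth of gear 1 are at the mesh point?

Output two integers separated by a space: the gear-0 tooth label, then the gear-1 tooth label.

Gear 0 (driver, T0=18): tooth at mesh = N mod T0
  56 = 3 * 18 + 2, so 56 mod 18 = 2
  gear 0 tooth = 2
Gear 1 (driven, T1=9): tooth at mesh = (-N) mod T1
  56 = 6 * 9 + 2, so 56 mod 9 = 2
  (-56) mod 9 = (-2) mod 9 = 9 - 2 = 7
Mesh after 56 steps: gear-0 tooth 2 meets gear-1 tooth 7

Answer: 2 7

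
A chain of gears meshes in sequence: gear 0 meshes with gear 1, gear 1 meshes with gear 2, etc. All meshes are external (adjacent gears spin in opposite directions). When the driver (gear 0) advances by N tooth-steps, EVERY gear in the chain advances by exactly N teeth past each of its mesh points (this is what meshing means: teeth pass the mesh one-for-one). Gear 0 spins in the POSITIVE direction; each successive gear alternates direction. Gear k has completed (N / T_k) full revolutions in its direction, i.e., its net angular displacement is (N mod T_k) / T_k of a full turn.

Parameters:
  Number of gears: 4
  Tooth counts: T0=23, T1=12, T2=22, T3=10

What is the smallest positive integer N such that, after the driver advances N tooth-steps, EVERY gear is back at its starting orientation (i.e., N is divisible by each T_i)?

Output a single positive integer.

Answer: 15180

Derivation:
Gear k returns to start when N is a multiple of T_k.
All gears at start simultaneously when N is a common multiple of [23, 12, 22, 10]; the smallest such N is lcm(23, 12, 22, 10).
Start: lcm = T0 = 23
Fold in T1=12: gcd(23, 12) = 1; lcm(23, 12) = 23 * 12 / 1 = 276 / 1 = 276
Fold in T2=22: gcd(276, 22) = 2; lcm(276, 22) = 276 * 22 / 2 = 6072 / 2 = 3036
Fold in T3=10: gcd(3036, 10) = 2; lcm(3036, 10) = 3036 * 10 / 2 = 30360 / 2 = 15180
Full cycle length = 15180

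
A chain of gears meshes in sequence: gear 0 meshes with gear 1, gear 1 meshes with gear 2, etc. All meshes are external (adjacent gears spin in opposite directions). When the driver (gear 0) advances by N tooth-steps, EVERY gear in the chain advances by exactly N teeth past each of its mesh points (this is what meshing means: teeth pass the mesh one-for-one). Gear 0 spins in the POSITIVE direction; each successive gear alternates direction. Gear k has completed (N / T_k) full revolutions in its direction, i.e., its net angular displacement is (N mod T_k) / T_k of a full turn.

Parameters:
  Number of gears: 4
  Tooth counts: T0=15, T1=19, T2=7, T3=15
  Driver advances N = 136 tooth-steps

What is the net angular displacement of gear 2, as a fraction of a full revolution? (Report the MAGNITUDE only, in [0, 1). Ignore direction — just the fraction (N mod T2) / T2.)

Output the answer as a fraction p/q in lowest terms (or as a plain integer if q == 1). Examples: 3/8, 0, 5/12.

Answer: 3/7

Derivation:
Chain of 4 gears, tooth counts: [15, 19, 7, 15]
  gear 0: T0=15, direction=positive, advance = 136 mod 15 = 1 teeth = 1/15 turn
  gear 1: T1=19, direction=negative, advance = 136 mod 19 = 3 teeth = 3/19 turn
  gear 2: T2=7, direction=positive, advance = 136 mod 7 = 3 teeth = 3/7 turn
  gear 3: T3=15, direction=negative, advance = 136 mod 15 = 1 teeth = 1/15 turn
Gear 2: 136 mod 7 = 3
Fraction = 3 / 7 = 3/7 (gcd(3,7)=1) = 3/7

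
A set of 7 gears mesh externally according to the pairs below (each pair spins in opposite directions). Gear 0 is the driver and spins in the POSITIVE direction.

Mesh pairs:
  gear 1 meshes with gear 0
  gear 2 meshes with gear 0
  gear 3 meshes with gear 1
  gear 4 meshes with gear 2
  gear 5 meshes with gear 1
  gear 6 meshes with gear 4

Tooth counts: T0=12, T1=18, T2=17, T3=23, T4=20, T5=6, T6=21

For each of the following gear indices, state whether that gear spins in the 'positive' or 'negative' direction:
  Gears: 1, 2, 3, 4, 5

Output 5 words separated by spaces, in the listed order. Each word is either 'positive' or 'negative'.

Gear 0 (driver): positive (depth 0)
  gear 1: meshes with gear 0 -> depth 1 -> negative (opposite of gear 0)
  gear 2: meshes with gear 0 -> depth 1 -> negative (opposite of gear 0)
  gear 3: meshes with gear 1 -> depth 2 -> positive (opposite of gear 1)
  gear 4: meshes with gear 2 -> depth 2 -> positive (opposite of gear 2)
  gear 5: meshes with gear 1 -> depth 2 -> positive (opposite of gear 1)
  gear 6: meshes with gear 4 -> depth 3 -> negative (opposite of gear 4)
Queried indices 1, 2, 3, 4, 5 -> negative, negative, positive, positive, positive

Answer: negative negative positive positive positive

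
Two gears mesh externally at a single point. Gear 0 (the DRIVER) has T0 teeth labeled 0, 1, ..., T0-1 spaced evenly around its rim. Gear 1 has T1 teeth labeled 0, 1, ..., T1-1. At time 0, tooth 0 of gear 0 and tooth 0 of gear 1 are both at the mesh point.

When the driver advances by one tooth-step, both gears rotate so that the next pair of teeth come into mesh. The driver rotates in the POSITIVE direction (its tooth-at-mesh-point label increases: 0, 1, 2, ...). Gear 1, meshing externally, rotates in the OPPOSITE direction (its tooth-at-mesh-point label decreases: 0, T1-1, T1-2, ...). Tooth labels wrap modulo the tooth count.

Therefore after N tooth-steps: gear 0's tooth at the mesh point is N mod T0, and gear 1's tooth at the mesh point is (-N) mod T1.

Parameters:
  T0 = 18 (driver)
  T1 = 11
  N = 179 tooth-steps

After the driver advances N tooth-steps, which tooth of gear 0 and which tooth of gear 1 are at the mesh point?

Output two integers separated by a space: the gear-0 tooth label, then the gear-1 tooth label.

Answer: 17 8

Derivation:
Gear 0 (driver, T0=18): tooth at mesh = N mod T0
  179 = 9 * 18 + 17, so 179 mod 18 = 17
  gear 0 tooth = 17
Gear 1 (driven, T1=11): tooth at mesh = (-N) mod T1
  179 = 16 * 11 + 3, so 179 mod 11 = 3
  (-179) mod 11 = (-3) mod 11 = 11 - 3 = 8
Mesh after 179 steps: gear-0 tooth 17 meets gear-1 tooth 8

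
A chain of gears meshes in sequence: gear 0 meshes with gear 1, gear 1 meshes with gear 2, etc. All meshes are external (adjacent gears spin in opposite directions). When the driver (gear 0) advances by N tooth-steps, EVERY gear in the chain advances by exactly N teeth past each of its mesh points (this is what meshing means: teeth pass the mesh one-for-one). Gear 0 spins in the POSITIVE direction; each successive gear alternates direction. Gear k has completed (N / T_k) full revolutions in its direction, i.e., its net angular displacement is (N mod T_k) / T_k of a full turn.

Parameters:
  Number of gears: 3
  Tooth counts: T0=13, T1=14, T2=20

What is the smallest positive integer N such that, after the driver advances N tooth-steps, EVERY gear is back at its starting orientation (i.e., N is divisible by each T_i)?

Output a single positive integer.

Gear k returns to start when N is a multiple of T_k.
All gears at start simultaneously when N is a common multiple of [13, 14, 20]; the smallest such N is lcm(13, 14, 20).
Start: lcm = T0 = 13
Fold in T1=14: gcd(13, 14) = 1; lcm(13, 14) = 13 * 14 / 1 = 182 / 1 = 182
Fold in T2=20: gcd(182, 20) = 2; lcm(182, 20) = 182 * 20 / 2 = 3640 / 2 = 1820
Full cycle length = 1820

Answer: 1820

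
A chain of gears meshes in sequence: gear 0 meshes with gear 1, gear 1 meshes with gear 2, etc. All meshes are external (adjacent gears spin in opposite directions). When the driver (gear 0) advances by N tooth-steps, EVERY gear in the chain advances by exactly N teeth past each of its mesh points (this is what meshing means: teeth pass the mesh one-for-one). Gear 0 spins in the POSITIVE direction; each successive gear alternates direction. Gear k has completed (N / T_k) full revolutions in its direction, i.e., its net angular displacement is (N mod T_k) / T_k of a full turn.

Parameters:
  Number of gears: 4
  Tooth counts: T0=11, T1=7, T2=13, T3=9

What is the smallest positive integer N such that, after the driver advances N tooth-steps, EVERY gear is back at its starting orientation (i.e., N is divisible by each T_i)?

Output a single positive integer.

Gear k returns to start when N is a multiple of T_k.
All gears at start simultaneously when N is a common multiple of [11, 7, 13, 9]; the smallest such N is lcm(11, 7, 13, 9).
Start: lcm = T0 = 11
Fold in T1=7: gcd(11, 7) = 1; lcm(11, 7) = 11 * 7 / 1 = 77 / 1 = 77
Fold in T2=13: gcd(77, 13) = 1; lcm(77, 13) = 77 * 13 / 1 = 1001 / 1 = 1001
Fold in T3=9: gcd(1001, 9) = 1; lcm(1001, 9) = 1001 * 9 / 1 = 9009 / 1 = 9009
Full cycle length = 9009

Answer: 9009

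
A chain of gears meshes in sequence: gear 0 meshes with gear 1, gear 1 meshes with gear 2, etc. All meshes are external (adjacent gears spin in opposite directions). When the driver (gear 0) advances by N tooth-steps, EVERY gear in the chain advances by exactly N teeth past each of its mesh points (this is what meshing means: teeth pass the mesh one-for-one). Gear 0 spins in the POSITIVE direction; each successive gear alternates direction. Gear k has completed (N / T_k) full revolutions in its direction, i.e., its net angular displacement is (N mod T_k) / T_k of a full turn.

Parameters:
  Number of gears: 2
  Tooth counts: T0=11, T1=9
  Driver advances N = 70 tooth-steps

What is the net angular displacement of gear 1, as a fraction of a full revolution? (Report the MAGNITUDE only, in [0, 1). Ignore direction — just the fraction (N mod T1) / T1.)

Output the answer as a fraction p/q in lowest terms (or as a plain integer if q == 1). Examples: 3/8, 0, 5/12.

Chain of 2 gears, tooth counts: [11, 9]
  gear 0: T0=11, direction=positive, advance = 70 mod 11 = 4 teeth = 4/11 turn
  gear 1: T1=9, direction=negative, advance = 70 mod 9 = 7 teeth = 7/9 turn
Gear 1: 70 mod 9 = 7
Fraction = 7 / 9 = 7/9 (gcd(7,9)=1) = 7/9

Answer: 7/9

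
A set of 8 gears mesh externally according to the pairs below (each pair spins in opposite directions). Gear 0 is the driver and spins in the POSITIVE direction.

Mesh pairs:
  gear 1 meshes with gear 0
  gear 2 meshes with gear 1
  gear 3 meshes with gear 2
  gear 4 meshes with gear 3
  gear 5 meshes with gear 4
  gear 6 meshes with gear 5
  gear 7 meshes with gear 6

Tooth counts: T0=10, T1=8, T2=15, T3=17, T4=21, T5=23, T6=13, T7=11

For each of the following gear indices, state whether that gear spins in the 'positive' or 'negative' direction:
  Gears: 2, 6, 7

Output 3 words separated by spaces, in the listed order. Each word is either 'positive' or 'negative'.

Answer: positive positive negative

Derivation:
Gear 0 (driver): positive (depth 0)
  gear 1: meshes with gear 0 -> depth 1 -> negative (opposite of gear 0)
  gear 2: meshes with gear 1 -> depth 2 -> positive (opposite of gear 1)
  gear 3: meshes with gear 2 -> depth 3 -> negative (opposite of gear 2)
  gear 4: meshes with gear 3 -> depth 4 -> positive (opposite of gear 3)
  gear 5: meshes with gear 4 -> depth 5 -> negative (opposite of gear 4)
  gear 6: meshes with gear 5 -> depth 6 -> positive (opposite of gear 5)
  gear 7: meshes with gear 6 -> depth 7 -> negative (opposite of gear 6)
Queried indices 2, 6, 7 -> positive, positive, negative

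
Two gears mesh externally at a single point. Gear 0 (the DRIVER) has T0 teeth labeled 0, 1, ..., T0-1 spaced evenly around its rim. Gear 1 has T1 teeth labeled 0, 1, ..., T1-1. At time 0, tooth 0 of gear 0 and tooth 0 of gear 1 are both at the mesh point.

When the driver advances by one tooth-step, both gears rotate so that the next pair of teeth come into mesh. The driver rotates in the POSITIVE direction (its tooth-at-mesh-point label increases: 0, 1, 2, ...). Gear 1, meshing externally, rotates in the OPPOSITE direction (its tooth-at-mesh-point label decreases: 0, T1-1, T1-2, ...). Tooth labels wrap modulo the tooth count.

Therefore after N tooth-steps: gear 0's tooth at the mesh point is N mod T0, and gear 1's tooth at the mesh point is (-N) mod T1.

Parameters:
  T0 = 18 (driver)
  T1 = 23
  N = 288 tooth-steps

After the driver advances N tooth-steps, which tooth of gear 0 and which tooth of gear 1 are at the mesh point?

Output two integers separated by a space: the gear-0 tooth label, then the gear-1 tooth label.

Gear 0 (driver, T0=18): tooth at mesh = N mod T0
  288 = 16 * 18 + 0, so 288 mod 18 = 0
  gear 0 tooth = 0
Gear 1 (driven, T1=23): tooth at mesh = (-N) mod T1
  288 = 12 * 23 + 12, so 288 mod 23 = 12
  (-288) mod 23 = (-12) mod 23 = 23 - 12 = 11
Mesh after 288 steps: gear-0 tooth 0 meets gear-1 tooth 11

Answer: 0 11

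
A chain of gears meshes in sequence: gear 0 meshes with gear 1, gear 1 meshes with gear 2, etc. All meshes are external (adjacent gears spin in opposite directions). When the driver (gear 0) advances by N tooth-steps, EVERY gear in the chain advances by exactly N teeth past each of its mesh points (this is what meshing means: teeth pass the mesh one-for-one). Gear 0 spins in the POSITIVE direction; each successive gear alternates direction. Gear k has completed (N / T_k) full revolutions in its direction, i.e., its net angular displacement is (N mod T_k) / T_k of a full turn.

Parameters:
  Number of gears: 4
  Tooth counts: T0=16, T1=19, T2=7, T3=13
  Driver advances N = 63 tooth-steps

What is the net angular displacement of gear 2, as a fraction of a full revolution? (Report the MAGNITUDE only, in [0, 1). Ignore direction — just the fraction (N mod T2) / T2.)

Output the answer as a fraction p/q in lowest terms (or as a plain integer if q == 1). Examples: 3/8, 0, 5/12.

Answer: 0

Derivation:
Chain of 4 gears, tooth counts: [16, 19, 7, 13]
  gear 0: T0=16, direction=positive, advance = 63 mod 16 = 15 teeth = 15/16 turn
  gear 1: T1=19, direction=negative, advance = 63 mod 19 = 6 teeth = 6/19 turn
  gear 2: T2=7, direction=positive, advance = 63 mod 7 = 0 teeth = 0/7 turn
  gear 3: T3=13, direction=negative, advance = 63 mod 13 = 11 teeth = 11/13 turn
Gear 2: 63 mod 7 = 0
Fraction = 0 / 7 = 0/1 (gcd(0,7)=7) = 0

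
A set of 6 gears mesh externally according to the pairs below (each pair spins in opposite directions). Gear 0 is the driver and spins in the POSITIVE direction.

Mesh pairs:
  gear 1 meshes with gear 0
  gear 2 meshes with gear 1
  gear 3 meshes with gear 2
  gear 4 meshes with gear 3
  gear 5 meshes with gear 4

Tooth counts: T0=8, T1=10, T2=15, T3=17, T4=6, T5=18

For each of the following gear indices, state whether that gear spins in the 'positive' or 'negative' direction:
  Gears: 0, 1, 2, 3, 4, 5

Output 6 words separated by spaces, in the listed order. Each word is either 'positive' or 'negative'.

Gear 0 (driver): positive (depth 0)
  gear 1: meshes with gear 0 -> depth 1 -> negative (opposite of gear 0)
  gear 2: meshes with gear 1 -> depth 2 -> positive (opposite of gear 1)
  gear 3: meshes with gear 2 -> depth 3 -> negative (opposite of gear 2)
  gear 4: meshes with gear 3 -> depth 4 -> positive (opposite of gear 3)
  gear 5: meshes with gear 4 -> depth 5 -> negative (opposite of gear 4)
Queried indices 0, 1, 2, 3, 4, 5 -> positive, negative, positive, negative, positive, negative

Answer: positive negative positive negative positive negative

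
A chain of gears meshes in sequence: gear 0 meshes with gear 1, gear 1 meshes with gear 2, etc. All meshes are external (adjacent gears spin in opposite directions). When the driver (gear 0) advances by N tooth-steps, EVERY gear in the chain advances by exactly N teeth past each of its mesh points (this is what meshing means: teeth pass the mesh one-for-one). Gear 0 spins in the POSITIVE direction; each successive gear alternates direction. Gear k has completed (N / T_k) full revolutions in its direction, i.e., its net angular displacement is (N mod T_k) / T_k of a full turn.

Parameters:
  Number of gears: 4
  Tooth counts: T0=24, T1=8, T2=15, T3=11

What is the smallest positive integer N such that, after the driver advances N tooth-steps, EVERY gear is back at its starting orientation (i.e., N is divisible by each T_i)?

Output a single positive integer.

Answer: 1320

Derivation:
Gear k returns to start when N is a multiple of T_k.
All gears at start simultaneously when N is a common multiple of [24, 8, 15, 11]; the smallest such N is lcm(24, 8, 15, 11).
Start: lcm = T0 = 24
Fold in T1=8: gcd(24, 8) = 8; lcm(24, 8) = 24 * 8 / 8 = 192 / 8 = 24
Fold in T2=15: gcd(24, 15) = 3; lcm(24, 15) = 24 * 15 / 3 = 360 / 3 = 120
Fold in T3=11: gcd(120, 11) = 1; lcm(120, 11) = 120 * 11 / 1 = 1320 / 1 = 1320
Full cycle length = 1320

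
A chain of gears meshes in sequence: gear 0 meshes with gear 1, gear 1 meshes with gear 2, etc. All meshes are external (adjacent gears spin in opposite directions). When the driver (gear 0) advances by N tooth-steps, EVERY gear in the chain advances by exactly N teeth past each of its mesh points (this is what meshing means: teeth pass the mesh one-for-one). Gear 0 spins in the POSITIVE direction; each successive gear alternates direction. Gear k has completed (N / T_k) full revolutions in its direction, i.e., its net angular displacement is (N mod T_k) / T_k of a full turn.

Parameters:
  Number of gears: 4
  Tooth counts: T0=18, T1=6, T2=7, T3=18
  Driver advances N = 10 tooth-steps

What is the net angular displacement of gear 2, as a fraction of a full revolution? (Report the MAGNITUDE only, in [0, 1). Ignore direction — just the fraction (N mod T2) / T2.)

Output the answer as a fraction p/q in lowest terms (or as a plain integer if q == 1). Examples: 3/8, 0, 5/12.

Chain of 4 gears, tooth counts: [18, 6, 7, 18]
  gear 0: T0=18, direction=positive, advance = 10 mod 18 = 10 teeth = 10/18 turn
  gear 1: T1=6, direction=negative, advance = 10 mod 6 = 4 teeth = 4/6 turn
  gear 2: T2=7, direction=positive, advance = 10 mod 7 = 3 teeth = 3/7 turn
  gear 3: T3=18, direction=negative, advance = 10 mod 18 = 10 teeth = 10/18 turn
Gear 2: 10 mod 7 = 3
Fraction = 3 / 7 = 3/7 (gcd(3,7)=1) = 3/7

Answer: 3/7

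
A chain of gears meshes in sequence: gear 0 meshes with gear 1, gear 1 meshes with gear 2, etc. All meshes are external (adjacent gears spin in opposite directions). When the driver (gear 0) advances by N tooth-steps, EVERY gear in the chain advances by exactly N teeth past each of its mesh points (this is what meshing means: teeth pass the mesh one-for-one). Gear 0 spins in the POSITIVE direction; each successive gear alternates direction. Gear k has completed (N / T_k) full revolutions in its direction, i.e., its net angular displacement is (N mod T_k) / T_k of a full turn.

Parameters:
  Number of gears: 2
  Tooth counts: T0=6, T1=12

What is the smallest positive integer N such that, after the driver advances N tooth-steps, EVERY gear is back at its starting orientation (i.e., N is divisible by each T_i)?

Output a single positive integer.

Answer: 12

Derivation:
Gear k returns to start when N is a multiple of T_k.
All gears at start simultaneously when N is a common multiple of [6, 12]; the smallest such N is lcm(6, 12).
Start: lcm = T0 = 6
Fold in T1=12: gcd(6, 12) = 6; lcm(6, 12) = 6 * 12 / 6 = 72 / 6 = 12
Full cycle length = 12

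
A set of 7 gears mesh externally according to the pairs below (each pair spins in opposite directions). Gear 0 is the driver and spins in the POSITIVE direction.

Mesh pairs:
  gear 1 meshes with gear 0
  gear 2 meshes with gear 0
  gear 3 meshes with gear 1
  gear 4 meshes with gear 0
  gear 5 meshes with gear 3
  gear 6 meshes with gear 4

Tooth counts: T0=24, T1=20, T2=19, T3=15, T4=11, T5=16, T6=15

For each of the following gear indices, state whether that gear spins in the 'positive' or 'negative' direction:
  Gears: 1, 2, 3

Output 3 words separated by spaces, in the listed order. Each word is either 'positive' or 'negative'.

Answer: negative negative positive

Derivation:
Gear 0 (driver): positive (depth 0)
  gear 1: meshes with gear 0 -> depth 1 -> negative (opposite of gear 0)
  gear 2: meshes with gear 0 -> depth 1 -> negative (opposite of gear 0)
  gear 3: meshes with gear 1 -> depth 2 -> positive (opposite of gear 1)
  gear 4: meshes with gear 0 -> depth 1 -> negative (opposite of gear 0)
  gear 5: meshes with gear 3 -> depth 3 -> negative (opposite of gear 3)
  gear 6: meshes with gear 4 -> depth 2 -> positive (opposite of gear 4)
Queried indices 1, 2, 3 -> negative, negative, positive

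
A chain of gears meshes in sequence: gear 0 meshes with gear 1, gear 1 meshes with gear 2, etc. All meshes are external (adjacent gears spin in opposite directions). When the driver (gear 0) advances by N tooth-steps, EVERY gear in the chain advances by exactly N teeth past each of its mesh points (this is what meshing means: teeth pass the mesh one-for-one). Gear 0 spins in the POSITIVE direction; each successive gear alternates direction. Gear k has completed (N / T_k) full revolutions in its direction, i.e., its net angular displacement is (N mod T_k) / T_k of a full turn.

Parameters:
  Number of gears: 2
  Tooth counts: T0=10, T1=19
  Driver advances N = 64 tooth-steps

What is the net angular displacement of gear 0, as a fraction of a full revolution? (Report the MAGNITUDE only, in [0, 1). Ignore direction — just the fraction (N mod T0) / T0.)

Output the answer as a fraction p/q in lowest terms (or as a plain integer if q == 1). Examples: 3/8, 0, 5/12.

Chain of 2 gears, tooth counts: [10, 19]
  gear 0: T0=10, direction=positive, advance = 64 mod 10 = 4 teeth = 4/10 turn
  gear 1: T1=19, direction=negative, advance = 64 mod 19 = 7 teeth = 7/19 turn
Gear 0: 64 mod 10 = 4
Fraction = 4 / 10 = 2/5 (gcd(4,10)=2) = 2/5

Answer: 2/5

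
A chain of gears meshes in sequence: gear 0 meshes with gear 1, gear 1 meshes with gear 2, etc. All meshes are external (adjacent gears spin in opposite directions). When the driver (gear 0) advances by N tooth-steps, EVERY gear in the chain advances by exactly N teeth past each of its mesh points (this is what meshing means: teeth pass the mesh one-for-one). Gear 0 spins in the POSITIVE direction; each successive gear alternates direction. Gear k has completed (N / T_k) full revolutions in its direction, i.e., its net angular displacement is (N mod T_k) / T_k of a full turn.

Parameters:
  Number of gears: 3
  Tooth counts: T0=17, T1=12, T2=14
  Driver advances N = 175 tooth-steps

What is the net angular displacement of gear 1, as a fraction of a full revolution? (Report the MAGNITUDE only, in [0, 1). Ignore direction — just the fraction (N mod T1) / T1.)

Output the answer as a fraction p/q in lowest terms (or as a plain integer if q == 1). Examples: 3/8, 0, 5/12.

Chain of 3 gears, tooth counts: [17, 12, 14]
  gear 0: T0=17, direction=positive, advance = 175 mod 17 = 5 teeth = 5/17 turn
  gear 1: T1=12, direction=negative, advance = 175 mod 12 = 7 teeth = 7/12 turn
  gear 2: T2=14, direction=positive, advance = 175 mod 14 = 7 teeth = 7/14 turn
Gear 1: 175 mod 12 = 7
Fraction = 7 / 12 = 7/12 (gcd(7,12)=1) = 7/12

Answer: 7/12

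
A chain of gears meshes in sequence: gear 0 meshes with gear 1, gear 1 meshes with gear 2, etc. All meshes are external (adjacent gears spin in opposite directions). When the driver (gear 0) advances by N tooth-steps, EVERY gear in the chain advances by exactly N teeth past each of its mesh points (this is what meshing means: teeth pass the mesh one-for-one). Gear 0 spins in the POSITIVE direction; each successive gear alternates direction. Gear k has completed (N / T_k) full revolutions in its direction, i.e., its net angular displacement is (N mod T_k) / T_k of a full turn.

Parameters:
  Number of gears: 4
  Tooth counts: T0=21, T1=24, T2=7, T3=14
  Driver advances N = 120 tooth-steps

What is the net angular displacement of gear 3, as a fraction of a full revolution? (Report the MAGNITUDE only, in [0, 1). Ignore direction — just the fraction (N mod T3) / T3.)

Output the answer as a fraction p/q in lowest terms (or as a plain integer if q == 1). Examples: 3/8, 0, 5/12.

Answer: 4/7

Derivation:
Chain of 4 gears, tooth counts: [21, 24, 7, 14]
  gear 0: T0=21, direction=positive, advance = 120 mod 21 = 15 teeth = 15/21 turn
  gear 1: T1=24, direction=negative, advance = 120 mod 24 = 0 teeth = 0/24 turn
  gear 2: T2=7, direction=positive, advance = 120 mod 7 = 1 teeth = 1/7 turn
  gear 3: T3=14, direction=negative, advance = 120 mod 14 = 8 teeth = 8/14 turn
Gear 3: 120 mod 14 = 8
Fraction = 8 / 14 = 4/7 (gcd(8,14)=2) = 4/7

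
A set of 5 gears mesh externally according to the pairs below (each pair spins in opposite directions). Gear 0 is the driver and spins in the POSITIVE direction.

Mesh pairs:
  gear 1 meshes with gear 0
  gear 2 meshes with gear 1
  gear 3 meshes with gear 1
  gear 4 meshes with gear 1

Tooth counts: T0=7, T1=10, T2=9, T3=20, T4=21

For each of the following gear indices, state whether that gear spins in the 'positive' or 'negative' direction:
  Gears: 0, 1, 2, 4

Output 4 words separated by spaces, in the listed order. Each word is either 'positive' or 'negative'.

Gear 0 (driver): positive (depth 0)
  gear 1: meshes with gear 0 -> depth 1 -> negative (opposite of gear 0)
  gear 2: meshes with gear 1 -> depth 2 -> positive (opposite of gear 1)
  gear 3: meshes with gear 1 -> depth 2 -> positive (opposite of gear 1)
  gear 4: meshes with gear 1 -> depth 2 -> positive (opposite of gear 1)
Queried indices 0, 1, 2, 4 -> positive, negative, positive, positive

Answer: positive negative positive positive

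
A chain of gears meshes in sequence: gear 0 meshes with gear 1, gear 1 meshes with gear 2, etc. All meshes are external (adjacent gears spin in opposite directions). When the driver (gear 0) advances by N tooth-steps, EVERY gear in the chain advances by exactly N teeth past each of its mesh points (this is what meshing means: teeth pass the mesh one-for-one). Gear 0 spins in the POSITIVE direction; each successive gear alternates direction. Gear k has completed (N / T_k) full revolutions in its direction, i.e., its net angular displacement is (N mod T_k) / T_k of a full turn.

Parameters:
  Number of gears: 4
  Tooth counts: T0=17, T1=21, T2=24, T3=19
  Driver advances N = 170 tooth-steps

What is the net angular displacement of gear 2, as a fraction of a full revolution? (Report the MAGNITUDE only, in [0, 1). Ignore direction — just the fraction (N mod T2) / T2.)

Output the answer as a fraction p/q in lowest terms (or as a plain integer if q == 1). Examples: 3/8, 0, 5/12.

Answer: 1/12

Derivation:
Chain of 4 gears, tooth counts: [17, 21, 24, 19]
  gear 0: T0=17, direction=positive, advance = 170 mod 17 = 0 teeth = 0/17 turn
  gear 1: T1=21, direction=negative, advance = 170 mod 21 = 2 teeth = 2/21 turn
  gear 2: T2=24, direction=positive, advance = 170 mod 24 = 2 teeth = 2/24 turn
  gear 3: T3=19, direction=negative, advance = 170 mod 19 = 18 teeth = 18/19 turn
Gear 2: 170 mod 24 = 2
Fraction = 2 / 24 = 1/12 (gcd(2,24)=2) = 1/12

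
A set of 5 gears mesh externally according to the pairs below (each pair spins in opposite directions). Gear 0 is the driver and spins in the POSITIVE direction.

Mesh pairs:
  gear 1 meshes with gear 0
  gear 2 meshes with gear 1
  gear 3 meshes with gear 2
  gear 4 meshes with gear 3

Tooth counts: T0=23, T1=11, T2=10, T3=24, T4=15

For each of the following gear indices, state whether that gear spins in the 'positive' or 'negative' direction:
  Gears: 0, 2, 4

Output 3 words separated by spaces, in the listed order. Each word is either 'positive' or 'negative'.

Answer: positive positive positive

Derivation:
Gear 0 (driver): positive (depth 0)
  gear 1: meshes with gear 0 -> depth 1 -> negative (opposite of gear 0)
  gear 2: meshes with gear 1 -> depth 2 -> positive (opposite of gear 1)
  gear 3: meshes with gear 2 -> depth 3 -> negative (opposite of gear 2)
  gear 4: meshes with gear 3 -> depth 4 -> positive (opposite of gear 3)
Queried indices 0, 2, 4 -> positive, positive, positive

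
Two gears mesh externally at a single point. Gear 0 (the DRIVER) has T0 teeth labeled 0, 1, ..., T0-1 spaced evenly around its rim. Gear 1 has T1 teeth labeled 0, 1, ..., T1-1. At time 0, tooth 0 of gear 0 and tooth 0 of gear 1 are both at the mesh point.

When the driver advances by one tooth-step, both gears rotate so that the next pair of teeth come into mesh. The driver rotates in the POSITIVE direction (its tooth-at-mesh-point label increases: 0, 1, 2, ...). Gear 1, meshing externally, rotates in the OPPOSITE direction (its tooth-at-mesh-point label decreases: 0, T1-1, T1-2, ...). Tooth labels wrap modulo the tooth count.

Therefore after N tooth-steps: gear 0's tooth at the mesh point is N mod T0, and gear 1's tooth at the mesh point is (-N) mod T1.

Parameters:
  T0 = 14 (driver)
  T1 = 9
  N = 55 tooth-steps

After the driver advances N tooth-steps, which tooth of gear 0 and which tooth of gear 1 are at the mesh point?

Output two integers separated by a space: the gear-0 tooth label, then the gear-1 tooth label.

Gear 0 (driver, T0=14): tooth at mesh = N mod T0
  55 = 3 * 14 + 13, so 55 mod 14 = 13
  gear 0 tooth = 13
Gear 1 (driven, T1=9): tooth at mesh = (-N) mod T1
  55 = 6 * 9 + 1, so 55 mod 9 = 1
  (-55) mod 9 = (-1) mod 9 = 9 - 1 = 8
Mesh after 55 steps: gear-0 tooth 13 meets gear-1 tooth 8

Answer: 13 8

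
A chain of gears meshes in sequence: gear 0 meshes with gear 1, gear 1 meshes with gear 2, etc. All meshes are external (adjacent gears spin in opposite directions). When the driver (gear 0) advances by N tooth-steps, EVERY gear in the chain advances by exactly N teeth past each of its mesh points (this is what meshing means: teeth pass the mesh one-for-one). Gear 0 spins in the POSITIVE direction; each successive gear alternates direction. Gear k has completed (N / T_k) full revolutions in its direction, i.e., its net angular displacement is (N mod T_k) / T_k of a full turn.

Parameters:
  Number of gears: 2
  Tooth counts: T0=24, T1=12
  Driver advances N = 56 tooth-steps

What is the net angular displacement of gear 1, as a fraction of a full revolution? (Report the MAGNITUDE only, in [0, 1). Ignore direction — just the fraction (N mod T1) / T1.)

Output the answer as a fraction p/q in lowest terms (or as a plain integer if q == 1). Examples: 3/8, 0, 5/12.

Chain of 2 gears, tooth counts: [24, 12]
  gear 0: T0=24, direction=positive, advance = 56 mod 24 = 8 teeth = 8/24 turn
  gear 1: T1=12, direction=negative, advance = 56 mod 12 = 8 teeth = 8/12 turn
Gear 1: 56 mod 12 = 8
Fraction = 8 / 12 = 2/3 (gcd(8,12)=4) = 2/3

Answer: 2/3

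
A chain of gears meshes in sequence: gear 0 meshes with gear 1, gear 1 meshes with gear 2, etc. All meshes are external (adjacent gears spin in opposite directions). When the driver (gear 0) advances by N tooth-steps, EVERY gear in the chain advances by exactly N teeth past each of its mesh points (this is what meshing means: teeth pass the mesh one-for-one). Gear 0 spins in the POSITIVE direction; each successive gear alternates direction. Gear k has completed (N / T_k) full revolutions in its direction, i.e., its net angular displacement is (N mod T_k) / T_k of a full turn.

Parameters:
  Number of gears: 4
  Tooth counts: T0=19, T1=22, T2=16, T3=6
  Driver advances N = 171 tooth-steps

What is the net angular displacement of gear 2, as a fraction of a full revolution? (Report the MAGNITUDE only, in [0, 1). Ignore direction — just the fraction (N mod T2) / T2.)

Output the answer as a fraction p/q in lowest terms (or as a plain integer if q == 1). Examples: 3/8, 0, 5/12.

Answer: 11/16

Derivation:
Chain of 4 gears, tooth counts: [19, 22, 16, 6]
  gear 0: T0=19, direction=positive, advance = 171 mod 19 = 0 teeth = 0/19 turn
  gear 1: T1=22, direction=negative, advance = 171 mod 22 = 17 teeth = 17/22 turn
  gear 2: T2=16, direction=positive, advance = 171 mod 16 = 11 teeth = 11/16 turn
  gear 3: T3=6, direction=negative, advance = 171 mod 6 = 3 teeth = 3/6 turn
Gear 2: 171 mod 16 = 11
Fraction = 11 / 16 = 11/16 (gcd(11,16)=1) = 11/16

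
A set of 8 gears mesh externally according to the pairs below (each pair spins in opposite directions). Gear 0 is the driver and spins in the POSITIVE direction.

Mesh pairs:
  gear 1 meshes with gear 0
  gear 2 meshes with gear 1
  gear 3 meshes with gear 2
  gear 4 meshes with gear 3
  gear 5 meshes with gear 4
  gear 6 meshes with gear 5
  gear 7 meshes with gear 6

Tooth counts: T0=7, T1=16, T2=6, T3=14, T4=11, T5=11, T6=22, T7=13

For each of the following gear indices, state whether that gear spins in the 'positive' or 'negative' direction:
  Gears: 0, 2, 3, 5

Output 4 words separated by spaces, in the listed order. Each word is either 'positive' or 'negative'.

Answer: positive positive negative negative

Derivation:
Gear 0 (driver): positive (depth 0)
  gear 1: meshes with gear 0 -> depth 1 -> negative (opposite of gear 0)
  gear 2: meshes with gear 1 -> depth 2 -> positive (opposite of gear 1)
  gear 3: meshes with gear 2 -> depth 3 -> negative (opposite of gear 2)
  gear 4: meshes with gear 3 -> depth 4 -> positive (opposite of gear 3)
  gear 5: meshes with gear 4 -> depth 5 -> negative (opposite of gear 4)
  gear 6: meshes with gear 5 -> depth 6 -> positive (opposite of gear 5)
  gear 7: meshes with gear 6 -> depth 7 -> negative (opposite of gear 6)
Queried indices 0, 2, 3, 5 -> positive, positive, negative, negative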